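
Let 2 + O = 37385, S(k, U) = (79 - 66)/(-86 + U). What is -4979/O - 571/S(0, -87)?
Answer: 3692740162/485979 ≈ 7598.6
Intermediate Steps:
S(k, U) = 13/(-86 + U)
O = 37383 (O = -2 + 37385 = 37383)
-4979/O - 571/S(0, -87) = -4979/37383 - 571/(13/(-86 - 87)) = -4979*1/37383 - 571/(13/(-173)) = -4979/37383 - 571/(13*(-1/173)) = -4979/37383 - 571/(-13/173) = -4979/37383 - 571*(-173/13) = -4979/37383 + 98783/13 = 3692740162/485979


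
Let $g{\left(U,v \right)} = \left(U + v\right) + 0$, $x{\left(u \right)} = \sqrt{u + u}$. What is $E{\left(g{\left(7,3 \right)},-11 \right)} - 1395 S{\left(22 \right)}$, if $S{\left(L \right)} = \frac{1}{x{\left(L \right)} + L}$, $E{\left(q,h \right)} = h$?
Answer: $- \frac{323}{4} + \frac{279 \sqrt{11}}{44} \approx -59.72$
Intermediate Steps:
$x{\left(u \right)} = \sqrt{2} \sqrt{u}$ ($x{\left(u \right)} = \sqrt{2 u} = \sqrt{2} \sqrt{u}$)
$g{\left(U,v \right)} = U + v$
$S{\left(L \right)} = \frac{1}{L + \sqrt{2} \sqrt{L}}$ ($S{\left(L \right)} = \frac{1}{\sqrt{2} \sqrt{L} + L} = \frac{1}{L + \sqrt{2} \sqrt{L}}$)
$E{\left(g{\left(7,3 \right)},-11 \right)} - 1395 S{\left(22 \right)} = -11 - \frac{1395}{22 + \sqrt{2} \sqrt{22}} = -11 - \frac{1395}{22 + 2 \sqrt{11}}$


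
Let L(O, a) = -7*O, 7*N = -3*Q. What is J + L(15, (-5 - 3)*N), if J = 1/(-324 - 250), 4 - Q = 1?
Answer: -60271/574 ≈ -105.00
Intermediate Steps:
Q = 3 (Q = 4 - 1*1 = 4 - 1 = 3)
N = -9/7 (N = (-3*3)/7 = (⅐)*(-9) = -9/7 ≈ -1.2857)
J = -1/574 (J = 1/(-574) = -1/574 ≈ -0.0017422)
J + L(15, (-5 - 3)*N) = -1/574 - 7*15 = -1/574 - 105 = -60271/574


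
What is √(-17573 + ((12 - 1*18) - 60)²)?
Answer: I*√13217 ≈ 114.97*I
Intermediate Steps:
√(-17573 + ((12 - 1*18) - 60)²) = √(-17573 + ((12 - 18) - 60)²) = √(-17573 + (-6 - 60)²) = √(-17573 + (-66)²) = √(-17573 + 4356) = √(-13217) = I*√13217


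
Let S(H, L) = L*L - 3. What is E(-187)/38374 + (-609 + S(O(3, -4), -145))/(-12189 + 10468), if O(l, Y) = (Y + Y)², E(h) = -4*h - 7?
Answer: -782053201/66041654 ≈ -11.842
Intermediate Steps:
E(h) = -7 - 4*h
O(l, Y) = 4*Y² (O(l, Y) = (2*Y)² = 4*Y²)
S(H, L) = -3 + L² (S(H, L) = L² - 3 = -3 + L²)
E(-187)/38374 + (-609 + S(O(3, -4), -145))/(-12189 + 10468) = (-7 - 4*(-187))/38374 + (-609 + (-3 + (-145)²))/(-12189 + 10468) = (-7 + 748)*(1/38374) + (-609 + (-3 + 21025))/(-1721) = 741*(1/38374) + (-609 + 21022)*(-1/1721) = 741/38374 + 20413*(-1/1721) = 741/38374 - 20413/1721 = -782053201/66041654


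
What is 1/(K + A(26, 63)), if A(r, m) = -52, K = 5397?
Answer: 1/5345 ≈ 0.00018709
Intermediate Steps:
1/(K + A(26, 63)) = 1/(5397 - 52) = 1/5345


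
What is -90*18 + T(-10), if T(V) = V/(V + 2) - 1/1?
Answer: -6479/4 ≈ -1619.8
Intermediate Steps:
T(V) = -1 + V/(2 + V) (T(V) = V/(2 + V) - 1*1 = V/(2 + V) - 1 = -1 + V/(2 + V))
-90*18 + T(-10) = -90*18 - 2/(2 - 10) = -1620 - 2/(-8) = -1620 - 2*(-1/8) = -1620 + 1/4 = -6479/4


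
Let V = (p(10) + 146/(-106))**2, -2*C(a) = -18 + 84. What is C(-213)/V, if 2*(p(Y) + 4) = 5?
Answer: -370788/93025 ≈ -3.9859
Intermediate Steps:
p(Y) = -3/2 (p(Y) = -4 + (1/2)*5 = -4 + 5/2 = -3/2)
C(a) = -33 (C(a) = -(-18 + 84)/2 = -1/2*66 = -33)
V = 93025/11236 (V = (-3/2 + 146/(-106))**2 = (-3/2 + 146*(-1/106))**2 = (-3/2 - 73/53)**2 = (-305/106)**2 = 93025/11236 ≈ 8.2792)
C(-213)/V = -33/93025/11236 = -33*11236/93025 = -370788/93025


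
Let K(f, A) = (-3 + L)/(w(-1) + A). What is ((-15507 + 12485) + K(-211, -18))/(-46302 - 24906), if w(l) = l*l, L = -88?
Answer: 51283/1210536 ≈ 0.042364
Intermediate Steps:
w(l) = l²
K(f, A) = -91/(1 + A) (K(f, A) = (-3 - 88)/((-1)² + A) = -91/(1 + A))
((-15507 + 12485) + K(-211, -18))/(-46302 - 24906) = ((-15507 + 12485) - 91/(1 - 18))/(-46302 - 24906) = (-3022 - 91/(-17))/(-71208) = (-3022 - 91*(-1/17))*(-1/71208) = (-3022 + 91/17)*(-1/71208) = -51283/17*(-1/71208) = 51283/1210536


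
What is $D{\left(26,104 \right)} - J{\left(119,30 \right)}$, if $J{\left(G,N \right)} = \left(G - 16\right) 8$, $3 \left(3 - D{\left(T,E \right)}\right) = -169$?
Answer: $- \frac{2294}{3} \approx -764.67$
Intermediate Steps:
$D{\left(T,E \right)} = \frac{178}{3}$ ($D{\left(T,E \right)} = 3 - - \frac{169}{3} = 3 + \frac{169}{3} = \frac{178}{3}$)
$J{\left(G,N \right)} = -128 + 8 G$ ($J{\left(G,N \right)} = \left(-16 + G\right) 8 = -128 + 8 G$)
$D{\left(26,104 \right)} - J{\left(119,30 \right)} = \frac{178}{3} - \left(-128 + 8 \cdot 119\right) = \frac{178}{3} - \left(-128 + 952\right) = \frac{178}{3} - 824 = - \frac{2294}{3}$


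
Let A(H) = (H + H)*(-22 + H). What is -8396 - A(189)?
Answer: -71522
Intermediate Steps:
A(H) = 2*H*(-22 + H) (A(H) = (2*H)*(-22 + H) = 2*H*(-22 + H))
-8396 - A(189) = -8396 - 2*189*(-22 + 189) = -8396 - 2*189*167 = -8396 - 1*63126 = -8396 - 63126 = -71522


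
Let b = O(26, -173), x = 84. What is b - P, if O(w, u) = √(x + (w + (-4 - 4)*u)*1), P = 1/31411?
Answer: -1/31411 + 3*√166 ≈ 38.652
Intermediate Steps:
P = 1/31411 ≈ 3.1836e-5
O(w, u) = √(84 + w - 8*u) (O(w, u) = √(84 + (w + (-4 - 4)*u)*1) = √(84 + (w - 8*u)*1) = √(84 + (w - 8*u)) = √(84 + w - 8*u))
b = 3*√166 (b = √(84 + 26 - 8*(-173)) = √(84 + 26 + 1384) = √1494 = 3*√166 ≈ 38.652)
b - P = 3*√166 - 1*1/31411 = 3*√166 - 1/31411 = -1/31411 + 3*√166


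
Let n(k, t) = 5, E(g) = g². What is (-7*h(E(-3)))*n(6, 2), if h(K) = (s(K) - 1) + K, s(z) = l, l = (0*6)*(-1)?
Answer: -280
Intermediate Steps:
l = 0 (l = 0*(-1) = 0)
s(z) = 0
h(K) = -1 + K (h(K) = (0 - 1) + K = -1 + K)
(-7*h(E(-3)))*n(6, 2) = -7*(-1 + (-3)²)*5 = -7*(-1 + 9)*5 = -7*8*5 = -56*5 = -280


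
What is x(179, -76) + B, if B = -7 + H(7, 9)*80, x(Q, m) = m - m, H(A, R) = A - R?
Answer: -167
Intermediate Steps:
x(Q, m) = 0
B = -167 (B = -7 + (7 - 1*9)*80 = -7 + (7 - 9)*80 = -7 - 2*80 = -7 - 160 = -167)
x(179, -76) + B = 0 - 167 = -167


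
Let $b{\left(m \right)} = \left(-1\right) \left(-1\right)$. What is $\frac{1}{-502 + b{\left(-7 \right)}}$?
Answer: $- \frac{1}{501} \approx -0.001996$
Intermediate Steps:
$b{\left(m \right)} = 1$
$\frac{1}{-502 + b{\left(-7 \right)}} = \frac{1}{-502 + 1} = \frac{1}{-501} = - \frac{1}{501}$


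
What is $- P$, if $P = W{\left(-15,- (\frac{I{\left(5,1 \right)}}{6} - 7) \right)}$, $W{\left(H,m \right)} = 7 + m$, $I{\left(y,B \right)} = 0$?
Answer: $-14$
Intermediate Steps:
$P = 14$ ($P = 7 - \left(\frac{0}{6} - 7\right) = 7 - \left(0 \cdot \frac{1}{6} - 7\right) = 7 - \left(0 - 7\right) = 7 - -7 = 7 + 7 = 14$)
$- P = \left(-1\right) 14 = -14$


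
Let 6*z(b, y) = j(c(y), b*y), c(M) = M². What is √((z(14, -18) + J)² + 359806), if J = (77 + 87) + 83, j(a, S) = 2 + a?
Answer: √4055470/3 ≈ 671.27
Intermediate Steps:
z(b, y) = ⅓ + y²/6 (z(b, y) = (2 + y²)/6 = ⅓ + y²/6)
J = 247 (J = 164 + 83 = 247)
√((z(14, -18) + J)² + 359806) = √(((⅓ + (⅙)*(-18)²) + 247)² + 359806) = √(((⅓ + (⅙)*324) + 247)² + 359806) = √(((⅓ + 54) + 247)² + 359806) = √((163/3 + 247)² + 359806) = √((904/3)² + 359806) = √(817216/9 + 359806) = √(4055470/9) = √4055470/3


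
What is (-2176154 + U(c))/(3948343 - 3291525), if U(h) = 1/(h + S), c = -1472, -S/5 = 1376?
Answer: -18175238209/5485743936 ≈ -3.3132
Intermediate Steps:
S = -6880 (S = -5*1376 = -6880)
U(h) = 1/(-6880 + h) (U(h) = 1/(h - 6880) = 1/(-6880 + h))
(-2176154 + U(c))/(3948343 - 3291525) = (-2176154 + 1/(-6880 - 1472))/(3948343 - 3291525) = (-2176154 + 1/(-8352))/656818 = (-2176154 - 1/8352)*(1/656818) = -18175238209/8352*1/656818 = -18175238209/5485743936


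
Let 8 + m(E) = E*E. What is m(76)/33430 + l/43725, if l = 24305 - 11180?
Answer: 4606497/9744845 ≈ 0.47271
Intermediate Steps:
m(E) = -8 + E² (m(E) = -8 + E*E = -8 + E²)
l = 13125
m(76)/33430 + l/43725 = (-8 + 76²)/33430 + 13125/43725 = (-8 + 5776)*(1/33430) + 13125*(1/43725) = 5768*(1/33430) + 175/583 = 2884/16715 + 175/583 = 4606497/9744845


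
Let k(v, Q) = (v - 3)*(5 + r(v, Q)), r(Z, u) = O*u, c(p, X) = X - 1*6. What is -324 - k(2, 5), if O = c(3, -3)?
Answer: -364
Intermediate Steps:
c(p, X) = -6 + X (c(p, X) = X - 6 = -6 + X)
O = -9 (O = -6 - 3 = -9)
r(Z, u) = -9*u
k(v, Q) = (-3 + v)*(5 - 9*Q) (k(v, Q) = (v - 3)*(5 - 9*Q) = (-3 + v)*(5 - 9*Q))
-324 - k(2, 5) = -324 - (-15 + 5*2 + 27*5 - 9*5*2) = -324 - (-15 + 10 + 135 - 90) = -324 - 1*40 = -324 - 40 = -364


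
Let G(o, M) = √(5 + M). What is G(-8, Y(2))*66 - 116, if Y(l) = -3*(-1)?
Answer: -116 + 132*√2 ≈ 70.676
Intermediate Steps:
Y(l) = 3
G(-8, Y(2))*66 - 116 = √(5 + 3)*66 - 116 = √8*66 - 116 = (2*√2)*66 - 116 = 132*√2 - 116 = -116 + 132*√2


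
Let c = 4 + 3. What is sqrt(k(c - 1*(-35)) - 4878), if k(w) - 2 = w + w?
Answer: 2*I*sqrt(1198) ≈ 69.224*I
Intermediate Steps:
c = 7
k(w) = 2 + 2*w (k(w) = 2 + (w + w) = 2 + 2*w)
sqrt(k(c - 1*(-35)) - 4878) = sqrt((2 + 2*(7 - 1*(-35))) - 4878) = sqrt((2 + 2*(7 + 35)) - 4878) = sqrt((2 + 2*42) - 4878) = sqrt((2 + 84) - 4878) = sqrt(86 - 4878) = sqrt(-4792) = 2*I*sqrt(1198)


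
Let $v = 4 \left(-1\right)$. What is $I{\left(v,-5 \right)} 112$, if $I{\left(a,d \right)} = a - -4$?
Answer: $0$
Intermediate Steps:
$v = -4$
$I{\left(a,d \right)} = 4 + a$ ($I{\left(a,d \right)} = a + 4 = 4 + a$)
$I{\left(v,-5 \right)} 112 = \left(4 - 4\right) 112 = 0 \cdot 112 = 0$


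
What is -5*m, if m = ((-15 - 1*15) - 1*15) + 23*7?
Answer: -580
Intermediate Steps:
m = 116 (m = ((-15 - 15) - 15) + 161 = (-30 - 15) + 161 = -45 + 161 = 116)
-5*m = -5*116 = -580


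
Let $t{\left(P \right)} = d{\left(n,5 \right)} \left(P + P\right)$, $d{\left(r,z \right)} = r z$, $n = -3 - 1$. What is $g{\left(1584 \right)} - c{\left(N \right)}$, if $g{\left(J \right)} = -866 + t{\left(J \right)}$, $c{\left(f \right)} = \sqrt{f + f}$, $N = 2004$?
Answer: $-64226 - 2 \sqrt{1002} \approx -64289.0$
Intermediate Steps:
$n = -4$
$t{\left(P \right)} = - 40 P$ ($t{\left(P \right)} = \left(-4\right) 5 \left(P + P\right) = - 20 \cdot 2 P = - 40 P$)
$c{\left(f \right)} = \sqrt{2} \sqrt{f}$ ($c{\left(f \right)} = \sqrt{2 f} = \sqrt{2} \sqrt{f}$)
$g{\left(J \right)} = -866 - 40 J$
$g{\left(1584 \right)} - c{\left(N \right)} = \left(-866 - 63360\right) - \sqrt{2} \sqrt{2004} = \left(-866 - 63360\right) - \sqrt{2} \cdot 2 \sqrt{501} = -64226 - 2 \sqrt{1002}$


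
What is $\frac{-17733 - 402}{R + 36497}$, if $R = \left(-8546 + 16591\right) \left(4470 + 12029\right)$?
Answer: $- \frac{2015}{14752328} \approx -0.00013659$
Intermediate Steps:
$R = 132734455$ ($R = 8045 \cdot 16499 = 132734455$)
$\frac{-17733 - 402}{R + 36497} = \frac{-17733 - 402}{132734455 + 36497} = \frac{-17733 - 402}{132770952} = \left(-17733 - 402\right) \frac{1}{132770952} = \left(-18135\right) \frac{1}{132770952} = - \frac{2015}{14752328}$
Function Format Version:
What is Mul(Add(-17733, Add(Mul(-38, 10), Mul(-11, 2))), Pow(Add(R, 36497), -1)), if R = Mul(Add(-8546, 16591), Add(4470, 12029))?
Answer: Rational(-2015, 14752328) ≈ -0.00013659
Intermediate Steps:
R = 132734455 (R = Mul(8045, 16499) = 132734455)
Mul(Add(-17733, Add(Mul(-38, 10), Mul(-11, 2))), Pow(Add(R, 36497), -1)) = Mul(Add(-17733, Add(Mul(-38, 10), Mul(-11, 2))), Pow(Add(132734455, 36497), -1)) = Mul(Add(-17733, Add(-380, -22)), Pow(132770952, -1)) = Mul(Add(-17733, -402), Rational(1, 132770952)) = Mul(-18135, Rational(1, 132770952)) = Rational(-2015, 14752328)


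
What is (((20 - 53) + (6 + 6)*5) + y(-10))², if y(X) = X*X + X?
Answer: 13689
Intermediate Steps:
y(X) = X + X² (y(X) = X² + X = X + X²)
(((20 - 53) + (6 + 6)*5) + y(-10))² = (((20 - 53) + (6 + 6)*5) - 10*(1 - 10))² = ((-33 + 12*5) - 10*(-9))² = ((-33 + 60) + 90)² = (27 + 90)² = 117² = 13689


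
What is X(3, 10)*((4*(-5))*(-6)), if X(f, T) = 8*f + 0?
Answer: 2880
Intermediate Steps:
X(f, T) = 8*f
X(3, 10)*((4*(-5))*(-6)) = (8*3)*((4*(-5))*(-6)) = 24*(-20*(-6)) = 24*120 = 2880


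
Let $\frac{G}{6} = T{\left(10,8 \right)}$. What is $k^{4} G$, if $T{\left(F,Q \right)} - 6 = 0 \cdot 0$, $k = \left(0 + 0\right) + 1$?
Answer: $36$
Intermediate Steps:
$k = 1$ ($k = 0 + 1 = 1$)
$T{\left(F,Q \right)} = 6$ ($T{\left(F,Q \right)} = 6 + 0 \cdot 0 = 6 + 0 = 6$)
$G = 36$ ($G = 6 \cdot 6 = 36$)
$k^{4} G = 1^{4} \cdot 36 = 1 \cdot 36 = 36$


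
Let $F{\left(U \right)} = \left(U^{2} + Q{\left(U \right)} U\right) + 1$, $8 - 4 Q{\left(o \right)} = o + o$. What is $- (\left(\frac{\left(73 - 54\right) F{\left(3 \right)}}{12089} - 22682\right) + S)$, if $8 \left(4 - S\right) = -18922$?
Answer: $\frac{982242465}{48356} \approx 20313.0$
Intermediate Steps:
$S = \frac{9477}{4}$ ($S = 4 - - \frac{9461}{4} = 4 + \frac{9461}{4} = \frac{9477}{4} \approx 2369.3$)
$Q{\left(o \right)} = 2 - \frac{o}{2}$ ($Q{\left(o \right)} = 2 - \frac{o + o}{4} = 2 - \frac{2 o}{4} = 2 - \frac{o}{2}$)
$F{\left(U \right)} = 1 + U^{2} + U \left(2 - \frac{U}{2}\right)$ ($F{\left(U \right)} = \left(U^{2} + \left(2 - \frac{U}{2}\right) U\right) + 1 = \left(U^{2} + U \left(2 - \frac{U}{2}\right)\right) + 1 = 1 + U^{2} + U \left(2 - \frac{U}{2}\right)$)
$- (\left(\frac{\left(73 - 54\right) F{\left(3 \right)}}{12089} - 22682\right) + S) = - (\left(\frac{\left(73 - 54\right) \left(1 + \frac{3^{2}}{2} + 2 \cdot 3\right)}{12089} - 22682\right) + \frac{9477}{4}) = - (\left(19 \left(1 + \frac{1}{2} \cdot 9 + 6\right) \frac{1}{12089} - 22682\right) + \frac{9477}{4}) = - (\left(19 \left(1 + \frac{9}{2} + 6\right) \frac{1}{12089} - 22682\right) + \frac{9477}{4}) = - (\left(19 \cdot \frac{23}{2} \cdot \frac{1}{12089} - 22682\right) + \frac{9477}{4}) = - (\left(\frac{437}{2} \cdot \frac{1}{12089} - 22682\right) + \frac{9477}{4}) = - (\left(\frac{437}{24178} - 22682\right) + \frac{9477}{4}) = - (- \frac{548404959}{24178} + \frac{9477}{4}) = \left(-1\right) \left(- \frac{982242465}{48356}\right) = \frac{982242465}{48356}$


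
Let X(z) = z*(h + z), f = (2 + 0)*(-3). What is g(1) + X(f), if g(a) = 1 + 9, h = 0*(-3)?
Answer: 46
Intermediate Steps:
h = 0
g(a) = 10
f = -6 (f = 2*(-3) = -6)
X(z) = z² (X(z) = z*(0 + z) = z*z = z²)
g(1) + X(f) = 10 + (-6)² = 10 + 36 = 46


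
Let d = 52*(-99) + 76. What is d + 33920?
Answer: 28848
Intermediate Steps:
d = -5072 (d = -5148 + 76 = -5072)
d + 33920 = -5072 + 33920 = 28848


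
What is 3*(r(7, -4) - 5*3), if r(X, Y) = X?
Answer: -24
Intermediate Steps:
3*(r(7, -4) - 5*3) = 3*(7 - 5*3) = 3*(7 - 15) = 3*(-8) = -24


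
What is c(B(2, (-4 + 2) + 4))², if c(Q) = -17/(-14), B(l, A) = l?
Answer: 289/196 ≈ 1.4745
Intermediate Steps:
c(Q) = 17/14 (c(Q) = -17*(-1/14) = 17/14)
c(B(2, (-4 + 2) + 4))² = (17/14)² = 289/196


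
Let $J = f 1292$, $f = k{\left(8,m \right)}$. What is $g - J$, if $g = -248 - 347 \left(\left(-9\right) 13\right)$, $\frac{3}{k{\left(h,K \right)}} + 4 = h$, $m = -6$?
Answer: $39382$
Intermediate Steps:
$k{\left(h,K \right)} = \frac{3}{-4 + h}$
$f = \frac{3}{4}$ ($f = \frac{3}{-4 + 8} = \frac{3}{4} \approx 0.75$)
$J = 969$ ($J = \frac{3}{4} \cdot 1292 = 969$)
$g = 40351$ ($g = -248 - -40599 = -248 + 40599 = 40351$)
$g - J = 40351 - 969 = 39382$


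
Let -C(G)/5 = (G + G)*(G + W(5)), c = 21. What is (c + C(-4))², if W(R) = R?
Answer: 3721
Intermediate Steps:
C(G) = -10*G*(5 + G) (C(G) = -5*(G + G)*(G + 5) = -5*2*G*(5 + G) = -10*G*(5 + G))
(c + C(-4))² = (21 - 10*(-4)*(5 - 4))² = (21 - 10*(-4)*1)² = (21 + 40)² = 61² = 3721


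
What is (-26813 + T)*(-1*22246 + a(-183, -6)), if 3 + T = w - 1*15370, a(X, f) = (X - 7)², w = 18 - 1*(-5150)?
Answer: -512847372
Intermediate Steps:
w = 5168 (w = 18 + 5150 = 5168)
a(X, f) = (-7 + X)²
T = -10205 (T = -3 + (5168 - 1*15370) = -3 + (5168 - 15370) = -3 - 10202 = -10205)
(-26813 + T)*(-1*22246 + a(-183, -6)) = (-26813 - 10205)*(-1*22246 + (-7 - 183)²) = -37018*(-22246 + (-190)²) = -37018*(-22246 + 36100) = -37018*13854 = -512847372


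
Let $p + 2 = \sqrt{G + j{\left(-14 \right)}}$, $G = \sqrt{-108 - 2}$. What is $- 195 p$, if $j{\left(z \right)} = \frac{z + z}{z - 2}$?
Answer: $390 - \frac{195 \sqrt{7 + 4 i \sqrt{110}}}{2} \approx -95.215 - 410.96 i$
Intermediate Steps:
$j{\left(z \right)} = \frac{2 z}{-2 + z}$
$G = i \sqrt{110}$ ($G = \sqrt{-110} = i \sqrt{110} \approx 10.488 i$)
$p = -2 + \sqrt{\frac{7}{4} + i \sqrt{110}}$ ($p = -2 + \sqrt{i \sqrt{110} + 2 \left(-14\right) \frac{1}{-2 - 14}} = -2 + \sqrt{i \sqrt{110} + 2 \left(-14\right) \frac{1}{-16}} = -2 + \sqrt{i \sqrt{110} + 2 \left(-14\right) \left(- \frac{1}{16}\right)} = -2 + \sqrt{i \sqrt{110} + \frac{7}{4}} = -2 + \sqrt{\frac{7}{4} + i \sqrt{110}} \approx 0.48828 + 2.1075 i$)
$- 195 p = - 195 \left(-2 + \frac{\sqrt{7 + 4 i \sqrt{110}}}{2}\right) = 390 - \frac{195 \sqrt{7 + 4 i \sqrt{110}}}{2}$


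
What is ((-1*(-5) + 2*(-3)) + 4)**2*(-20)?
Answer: -180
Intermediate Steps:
((-1*(-5) + 2*(-3)) + 4)**2*(-20) = ((5 - 6) + 4)**2*(-20) = (-1 + 4)**2*(-20) = 3**2*(-20) = 9*(-20) = -180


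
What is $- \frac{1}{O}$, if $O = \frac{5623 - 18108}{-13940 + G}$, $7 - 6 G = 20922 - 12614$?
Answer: $- \frac{30647}{24970} \approx -1.2274$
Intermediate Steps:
$G = - \frac{2767}{2}$ ($G = \frac{7}{6} - \frac{20922 - 12614}{6} = \frac{7}{6} - \frac{4154}{3} = - \frac{2767}{2} \approx -1383.5$)
$O = \frac{24970}{30647}$ ($O = \frac{5623 - 18108}{-13940 - \frac{2767}{2}} = - \frac{12485}{- \frac{30647}{2}} = \left(-12485\right) \left(- \frac{2}{30647}\right) = \frac{24970}{30647} \approx 0.81476$)
$- \frac{1}{O} = - \frac{1}{\frac{24970}{30647}} = \left(-1\right) \frac{30647}{24970} = - \frac{30647}{24970}$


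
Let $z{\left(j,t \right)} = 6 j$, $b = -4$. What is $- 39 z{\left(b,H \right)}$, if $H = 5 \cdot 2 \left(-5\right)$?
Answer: $936$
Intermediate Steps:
$H = -50$ ($H = 10 \left(-5\right) = -50$)
$- 39 z{\left(b,H \right)} = - 39 \cdot 6 \left(-4\right) = \left(-39\right) \left(-24\right) = 936$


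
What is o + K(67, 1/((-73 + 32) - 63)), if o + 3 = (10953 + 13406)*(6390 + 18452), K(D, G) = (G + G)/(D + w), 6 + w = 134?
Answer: 6135980428499/10140 ≈ 6.0513e+8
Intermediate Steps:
w = 128 (w = -6 + 134 = 128)
K(D, G) = 2*G/(128 + D) (K(D, G) = (G + G)/(D + 128) = (2*G)/(128 + D) = 2*G/(128 + D))
o = 605126275 (o = -3 + (10953 + 13406)*(6390 + 18452) = -3 + 24359*24842 = -3 + 605126278 = 605126275)
o + K(67, 1/((-73 + 32) - 63)) = 605126275 + 2/(((-73 + 32) - 63)*(128 + 67)) = 605126275 + 2/(-41 - 63*195) = 605126275 + 2*(1/195)/(-104) = 605126275 + 2*(-1/104)*(1/195) = 605126275 - 1/10140 = 6135980428499/10140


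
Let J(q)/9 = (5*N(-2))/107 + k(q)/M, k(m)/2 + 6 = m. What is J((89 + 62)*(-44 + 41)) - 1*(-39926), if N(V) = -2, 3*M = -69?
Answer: 99139850/2461 ≈ 40284.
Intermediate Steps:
M = -23 (M = (⅓)*(-69) = -23)
k(m) = -12 + 2*m
J(q) = 9486/2461 - 18*q/23 (J(q) = 9*((5*(-2))/107 + (-12 + 2*q)/(-23)) = 9*(-10*1/107 + (-12 + 2*q)*(-1/23)) = 9*(-10/107 + (12/23 - 2*q/23)) = 9*(1054/2461 - 2*q/23) = 9486/2461 - 18*q/23)
J((89 + 62)*(-44 + 41)) - 1*(-39926) = (9486/2461 - 18*(89 + 62)*(-44 + 41)/23) - 1*(-39926) = (9486/2461 - 2718*(-3)/23) + 39926 = (9486/2461 - 18/23*(-453)) + 39926 = (9486/2461 + 8154/23) + 39926 = 881964/2461 + 39926 = 99139850/2461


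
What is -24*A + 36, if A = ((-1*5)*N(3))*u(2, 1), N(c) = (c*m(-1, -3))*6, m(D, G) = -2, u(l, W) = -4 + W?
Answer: 12996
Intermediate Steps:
N(c) = -12*c (N(c) = (c*(-2))*6 = -2*c*6 = -12*c)
A = -540 (A = ((-1*5)*(-12*3))*(-4 + 1) = -5*(-36)*(-3) = 180*(-3) = -540)
-24*A + 36 = -24*(-540) + 36 = 12960 + 36 = 12996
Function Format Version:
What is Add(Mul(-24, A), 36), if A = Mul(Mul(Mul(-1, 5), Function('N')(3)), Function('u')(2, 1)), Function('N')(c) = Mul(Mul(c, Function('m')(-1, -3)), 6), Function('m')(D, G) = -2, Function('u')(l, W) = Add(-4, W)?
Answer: 12996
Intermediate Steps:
Function('N')(c) = Mul(-12, c) (Function('N')(c) = Mul(Mul(c, -2), 6) = Mul(Mul(-2, c), 6) = Mul(-12, c))
A = -540 (A = Mul(Mul(Mul(-1, 5), Mul(-12, 3)), Add(-4, 1)) = Mul(Mul(-5, -36), -3) = Mul(180, -3) = -540)
Add(Mul(-24, A), 36) = Add(Mul(-24, -540), 36) = Add(12960, 36) = 12996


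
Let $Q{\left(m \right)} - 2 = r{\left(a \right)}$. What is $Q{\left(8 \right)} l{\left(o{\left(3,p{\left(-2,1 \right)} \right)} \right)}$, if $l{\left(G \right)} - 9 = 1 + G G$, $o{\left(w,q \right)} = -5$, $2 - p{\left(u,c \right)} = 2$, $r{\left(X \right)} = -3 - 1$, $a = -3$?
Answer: $-70$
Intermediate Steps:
$r{\left(X \right)} = -4$ ($r{\left(X \right)} = -3 - 1 = -4$)
$p{\left(u,c \right)} = 0$ ($p{\left(u,c \right)} = 2 - 2 = 0$)
$l{\left(G \right)} = 10 + G^{2}$ ($l{\left(G \right)} = 9 + \left(1 + G G\right) = 9 + \left(1 + G^{2}\right) = 10 + G^{2}$)
$Q{\left(m \right)} = -2$ ($Q{\left(m \right)} = 2 - 4 = -2$)
$Q{\left(8 \right)} l{\left(o{\left(3,p{\left(-2,1 \right)} \right)} \right)} = - 2 \left(10 + \left(-5\right)^{2}\right) = - 2 \left(10 + 25\right) = \left(-2\right) 35 = -70$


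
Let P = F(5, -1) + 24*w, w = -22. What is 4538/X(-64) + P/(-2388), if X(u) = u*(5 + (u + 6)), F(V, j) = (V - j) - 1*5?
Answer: 1578041/1012512 ≈ 1.5585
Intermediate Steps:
F(V, j) = -5 + V - j (F(V, j) = (V - j) - 5 = -5 + V - j)
P = -527 (P = (-5 + 5 - 1*(-1)) + 24*(-22) = (-5 + 5 + 1) - 528 = 1 - 528 = -527)
X(u) = u*(11 + u) (X(u) = u*(5 + (6 + u)) = u*(11 + u))
4538/X(-64) + P/(-2388) = 4538/((-64*(11 - 64))) - 527/(-2388) = 4538/((-64*(-53))) - 527*(-1/2388) = 4538/3392 + 527/2388 = 4538*(1/3392) + 527/2388 = 2269/1696 + 527/2388 = 1578041/1012512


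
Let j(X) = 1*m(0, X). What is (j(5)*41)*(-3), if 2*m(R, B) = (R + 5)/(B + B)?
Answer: -123/4 ≈ -30.750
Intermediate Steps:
m(R, B) = (5 + R)/(4*B) (m(R, B) = ((R + 5)/(B + B))/2 = ((5 + R)/((2*B)))/2 = ((5 + R)*(1/(2*B)))/2 = ((5 + R)/(2*B))/2 = (5 + R)/(4*B))
j(X) = 5/(4*X) (j(X) = 1*((5 + 0)/(4*X)) = 1*((¼)*5/X) = 1*(5/(4*X)) = 5/(4*X))
(j(5)*41)*(-3) = (((5/4)/5)*41)*(-3) = (((5/4)*(⅕))*41)*(-3) = ((¼)*41)*(-3) = (41/4)*(-3) = -123/4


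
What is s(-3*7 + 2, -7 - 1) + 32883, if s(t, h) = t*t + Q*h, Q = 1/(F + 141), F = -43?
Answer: 1628952/49 ≈ 33244.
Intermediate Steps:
Q = 1/98 (Q = 1/(-43 + 141) = 1/98 ≈ 0.010204)
s(t, h) = t² + h/98 (s(t, h) = t*t + h/98 = t² + h/98)
s(-3*7 + 2, -7 - 1) + 32883 = ((-3*7 + 2)² + (-7 - 1)/98) + 32883 = ((-21 + 2)² + (1/98)*(-8)) + 32883 = ((-19)² - 4/49) + 32883 = (361 - 4/49) + 32883 = 17685/49 + 32883 = 1628952/49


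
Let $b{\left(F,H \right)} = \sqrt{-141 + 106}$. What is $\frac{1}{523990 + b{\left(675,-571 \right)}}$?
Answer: $\frac{104798}{54913104027} - \frac{i \sqrt{35}}{274565520135} \approx 1.9084 \cdot 10^{-6} - 2.1547 \cdot 10^{-11} i$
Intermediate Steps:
$b{\left(F,H \right)} = i \sqrt{35}$ ($b{\left(F,H \right)} = \sqrt{-35} = i \sqrt{35}$)
$\frac{1}{523990 + b{\left(675,-571 \right)}} = \frac{1}{523990 + i \sqrt{35}}$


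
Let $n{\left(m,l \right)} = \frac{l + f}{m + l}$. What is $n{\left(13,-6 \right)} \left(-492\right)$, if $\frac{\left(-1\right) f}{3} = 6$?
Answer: $\frac{11808}{7} \approx 1686.9$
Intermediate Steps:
$f = -18$ ($f = \left(-3\right) 6 = -18$)
$n{\left(m,l \right)} = \frac{-18 + l}{l + m}$ ($n{\left(m,l \right)} = \frac{l - 18}{m + l} = \frac{-18 + l}{l + m}$)
$n{\left(13,-6 \right)} \left(-492\right) = \frac{-18 - 6}{-6 + 13} \left(-492\right) = \frac{1}{7} \left(-24\right) \left(-492\right) = \left(- \frac{24}{7}\right) \left(-492\right) = \frac{11808}{7}$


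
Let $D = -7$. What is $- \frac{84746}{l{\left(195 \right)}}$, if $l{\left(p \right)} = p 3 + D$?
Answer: $- \frac{42373}{289} \approx -146.62$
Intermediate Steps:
$l{\left(p \right)} = -7 + 3 p$ ($l{\left(p \right)} = p 3 - 7 = 3 p - 7 = -7 + 3 p$)
$- \frac{84746}{l{\left(195 \right)}} = - \frac{84746}{-7 + 3 \cdot 195} = - \frac{84746}{-7 + 585} = - \frac{84746}{578} = \left(-84746\right) \frac{1}{578} = - \frac{42373}{289}$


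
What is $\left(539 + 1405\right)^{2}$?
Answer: $3779136$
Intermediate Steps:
$\left(539 + 1405\right)^{2} = 1944^{2} = 3779136$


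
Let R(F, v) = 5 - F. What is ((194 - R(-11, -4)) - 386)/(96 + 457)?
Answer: -208/553 ≈ -0.37613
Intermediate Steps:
((194 - R(-11, -4)) - 386)/(96 + 457) = ((194 - (5 - 1*(-11))) - 386)/(96 + 457) = ((194 - (5 + 11)) - 386)/553 = ((194 - 1*16) - 386)*(1/553) = ((194 - 16) - 386)*(1/553) = (178 - 386)*(1/553) = -208*1/553 = -208/553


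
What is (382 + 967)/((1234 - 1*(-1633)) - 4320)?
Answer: -1349/1453 ≈ -0.92842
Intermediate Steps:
(382 + 967)/((1234 - 1*(-1633)) - 4320) = 1349/((1234 + 1633) - 4320) = 1349/(2867 - 4320) = 1349/(-1453) = 1349*(-1/1453) = -1349/1453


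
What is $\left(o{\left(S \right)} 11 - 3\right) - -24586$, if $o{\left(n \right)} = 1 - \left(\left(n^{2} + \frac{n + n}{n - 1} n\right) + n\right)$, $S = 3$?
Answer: $24363$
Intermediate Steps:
$o{\left(n \right)} = 1 - n - n^{2} - \frac{2 n^{2}}{-1 + n}$ ($o{\left(n \right)} = 1 - \left(\left(n^{2} + \frac{2 n}{-1 + n} n\right) + n\right) = 1 - \left(\left(n^{2} + \frac{2 n^{2}}{-1 + n}\right) + n\right) = 1 - \left(n + n^{2} + \frac{2 n^{2}}{-1 + n}\right) = 1 - n - n^{2} - \frac{2 n^{2}}{-1 + n}$)
$\left(o{\left(S \right)} 11 - 3\right) - -24586 = \left(\frac{-1 - 3^{3} - 2 \cdot 3^{2} + 2 \cdot 3}{-1 + 3} \cdot 11 - 3\right) - -24586 = \left(\frac{-1 - 27 - 18 + 6}{2} \cdot 11 - 3\right) + 24586 = \left(\frac{1}{2} \left(-40\right) 11 - 3\right) + 24586 = \left(\left(-20\right) 11 - 3\right) + 24586 = \left(-220 - 3\right) + 24586 = -223 + 24586 = 24363$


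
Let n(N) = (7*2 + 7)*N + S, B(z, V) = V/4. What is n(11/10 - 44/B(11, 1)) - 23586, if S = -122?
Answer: -273809/10 ≈ -27381.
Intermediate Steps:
B(z, V) = V/4 (B(z, V) = V*(¼) = V/4)
n(N) = -122 + 21*N (n(N) = (7*2 + 7)*N - 122 = (14 + 7)*N - 122 = 21*N - 122 = -122 + 21*N)
n(11/10 - 44/B(11, 1)) - 23586 = (-122 + 21*(11/10 - 44/((¼)*1))) - 23586 = (-122 + 21*(11*(⅒) - 44/¼)) - 23586 = (-122 + 21*(11/10 - 44*4)) - 23586 = (-122 + 21*(11/10 - 176)) - 23586 = (-122 + 21*(-1749/10)) - 23586 = (-122 - 36729/10) - 23586 = -37949/10 - 23586 = -273809/10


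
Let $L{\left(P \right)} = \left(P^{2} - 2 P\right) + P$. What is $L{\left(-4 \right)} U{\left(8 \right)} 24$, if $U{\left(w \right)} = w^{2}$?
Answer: $30720$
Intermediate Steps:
$L{\left(P \right)} = P^{2} - P$
$L{\left(-4 \right)} U{\left(8 \right)} 24 = - 4 \left(-1 - 4\right) 8^{2} \cdot 24 = \left(-4\right) \left(-5\right) 64 \cdot 24 = 20 \cdot 64 \cdot 24 = 1280 \cdot 24 = 30720$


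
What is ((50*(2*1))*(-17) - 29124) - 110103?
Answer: -140927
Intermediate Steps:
((50*(2*1))*(-17) - 29124) - 110103 = ((50*2)*(-17) - 29124) - 110103 = (100*(-17) - 29124) - 110103 = (-1700 - 29124) - 110103 = -30824 - 110103 = -140927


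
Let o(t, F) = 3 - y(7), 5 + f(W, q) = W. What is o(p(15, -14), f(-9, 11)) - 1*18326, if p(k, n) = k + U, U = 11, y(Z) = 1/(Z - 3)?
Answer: -73293/4 ≈ -18323.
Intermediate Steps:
y(Z) = 1/(-3 + Z)
f(W, q) = -5 + W
p(k, n) = 11 + k (p(k, n) = k + 11 = 11 + k)
o(t, F) = 11/4 (o(t, F) = 3 - 1/(-3 + 7) = 3 - 1/4 = 11/4)
o(p(15, -14), f(-9, 11)) - 1*18326 = 11/4 - 1*18326 = 11/4 - 18326 = -73293/4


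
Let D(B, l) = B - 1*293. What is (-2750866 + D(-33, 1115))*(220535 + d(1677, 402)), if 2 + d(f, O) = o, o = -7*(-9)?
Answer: -606901950432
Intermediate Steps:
D(B, l) = -293 + B (D(B, l) = B - 293 = -293 + B)
o = 63
d(f, O) = 61 (d(f, O) = -2 + 63 = 61)
(-2750866 + D(-33, 1115))*(220535 + d(1677, 402)) = (-2750866 + (-293 - 33))*(220535 + 61) = (-2750866 - 326)*220596 = -2751192*220596 = -606901950432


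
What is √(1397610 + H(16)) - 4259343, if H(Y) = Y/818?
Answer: -4259343 + √233793601682/409 ≈ -4.2582e+6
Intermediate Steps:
H(Y) = Y/818 (H(Y) = Y*(1/818) = Y/818)
√(1397610 + H(16)) - 4259343 = √(1397610 + (1/818)*16) - 4259343 = √(1397610 + 8/409) - 4259343 = √(571622498/409) - 4259343 = √233793601682/409 - 4259343 = -4259343 + √233793601682/409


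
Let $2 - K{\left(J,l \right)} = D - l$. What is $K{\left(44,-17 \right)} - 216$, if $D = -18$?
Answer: $-213$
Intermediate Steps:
$K{\left(J,l \right)} = 20 + l$ ($K{\left(J,l \right)} = 2 - \left(-18 - l\right) = 2 + \left(18 + l\right) = 20 + l$)
$K{\left(44,-17 \right)} - 216 = \left(20 - 17\right) - 216 = 3 - 216 = -213$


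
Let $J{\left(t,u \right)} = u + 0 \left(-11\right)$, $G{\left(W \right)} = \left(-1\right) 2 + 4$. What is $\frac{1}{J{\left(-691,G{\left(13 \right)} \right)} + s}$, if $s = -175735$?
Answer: $- \frac{1}{175733} \approx -5.6905 \cdot 10^{-6}$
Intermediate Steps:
$G{\left(W \right)} = 2$ ($G{\left(W \right)} = -2 + 4 = 2$)
$J{\left(t,u \right)} = u$ ($J{\left(t,u \right)} = u + 0 = u$)
$\frac{1}{J{\left(-691,G{\left(13 \right)} \right)} + s} = \frac{1}{2 - 175735} = \frac{1}{-175733} = - \frac{1}{175733}$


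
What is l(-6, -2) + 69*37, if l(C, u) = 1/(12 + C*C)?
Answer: 122545/48 ≈ 2553.0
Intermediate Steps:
l(C, u) = 1/(12 + C**2)
l(-6, -2) + 69*37 = 1/(12 + (-6)**2) + 69*37 = 1/(12 + 36) + 2553 = 1/48 + 2553 = 122545/48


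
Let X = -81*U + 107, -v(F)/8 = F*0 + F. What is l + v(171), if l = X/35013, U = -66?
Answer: -47892331/35013 ≈ -1367.8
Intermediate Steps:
v(F) = -8*F (v(F) = -8*(F*0 + F) = -8*(0 + F) = -8*F)
X = 5453 (X = -81*(-66) + 107 = 5346 + 107 = 5453)
l = 5453/35013 ≈ 0.15574
l + v(171) = 5453/35013 - 8*171 = 5453/35013 - 1368 = -47892331/35013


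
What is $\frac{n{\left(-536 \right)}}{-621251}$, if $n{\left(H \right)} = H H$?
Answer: $- \frac{287296}{621251} \approx -0.46245$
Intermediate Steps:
$n{\left(H \right)} = H^{2}$
$\frac{n{\left(-536 \right)}}{-621251} = \frac{\left(-536\right)^{2}}{-621251} = 287296 \left(- \frac{1}{621251}\right) = - \frac{287296}{621251}$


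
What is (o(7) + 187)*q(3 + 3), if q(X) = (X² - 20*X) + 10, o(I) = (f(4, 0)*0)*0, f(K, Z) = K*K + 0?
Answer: -13838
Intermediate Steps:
f(K, Z) = K² (f(K, Z) = K² + 0 = K²)
o(I) = 0 (o(I) = (4²*0)*0 = (16*0)*0 = 0*0 = 0)
q(X) = 10 + X² - 20*X
(o(7) + 187)*q(3 + 3) = (0 + 187)*(10 + (3 + 3)² - 20*(3 + 3)) = 187*(10 + 6² - 20*6) = 187*(10 + 36 - 120) = 187*(-74) = -13838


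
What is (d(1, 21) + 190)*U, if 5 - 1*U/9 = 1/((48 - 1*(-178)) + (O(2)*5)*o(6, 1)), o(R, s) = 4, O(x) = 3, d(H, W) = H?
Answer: 2456451/286 ≈ 8589.0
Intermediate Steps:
U = 12861/286 (U = 45 - 9/((48 - 1*(-178)) + (3*5)*4) = 45 - 9/((48 + 178) + 15*4) = 45 - 9/(226 + 60) = 45 - 9/286 = 12861/286 ≈ 44.969)
(d(1, 21) + 190)*U = (1 + 190)*(12861/286) = 191*(12861/286) = 2456451/286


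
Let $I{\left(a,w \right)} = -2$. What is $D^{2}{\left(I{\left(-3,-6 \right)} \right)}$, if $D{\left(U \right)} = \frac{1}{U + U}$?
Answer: $\frac{1}{16} \approx 0.0625$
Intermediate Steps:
$D{\left(U \right)} = \frac{1}{2 U}$
$D^{2}{\left(I{\left(-3,-6 \right)} \right)} = \left(\frac{1}{2 \left(-2\right)}\right)^{2} = \left(\frac{1}{2} \left(- \frac{1}{2}\right)\right)^{2} = \left(- \frac{1}{4}\right)^{2} = \frac{1}{16}$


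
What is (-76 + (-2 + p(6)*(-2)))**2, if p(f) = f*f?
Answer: 22500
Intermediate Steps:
p(f) = f**2
(-76 + (-2 + p(6)*(-2)))**2 = (-76 + (-2 + 6**2*(-2)))**2 = (-76 + (-2 + 36*(-2)))**2 = (-76 + (-2 - 72))**2 = (-76 - 74)**2 = (-150)**2 = 22500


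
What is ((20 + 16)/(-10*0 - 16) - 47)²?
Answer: 38809/16 ≈ 2425.6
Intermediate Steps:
((20 + 16)/(-10*0 - 16) - 47)² = (36/(0 - 16) - 47)² = (36/(-16) - 47)² = (36*(-1/16) - 47)² = (-9/4 - 47)² = (-197/4)² = 38809/16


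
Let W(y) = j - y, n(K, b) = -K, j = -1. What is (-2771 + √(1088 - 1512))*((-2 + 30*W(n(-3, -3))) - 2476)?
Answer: 7199058 - 5196*I*√106 ≈ 7.1991e+6 - 53496.0*I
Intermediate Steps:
W(y) = -1 - y
(-2771 + √(1088 - 1512))*((-2 + 30*W(n(-3, -3))) - 2476) = (-2771 + √(1088 - 1512))*((-2 + 30*(-1 - (-1)*(-3))) - 2476) = (-2771 + √(-424))*((-2 + 30*(-1 - 1*3)) - 2476) = (-2771 + 2*I*√106)*((-2 + 30*(-1 - 3)) - 2476) = (-2771 + 2*I*√106)*((-2 + 30*(-4)) - 2476) = (-2771 + 2*I*√106)*((-2 - 120) - 2476) = (-2771 + 2*I*√106)*(-122 - 2476) = (-2771 + 2*I*√106)*(-2598) = 7199058 - 5196*I*√106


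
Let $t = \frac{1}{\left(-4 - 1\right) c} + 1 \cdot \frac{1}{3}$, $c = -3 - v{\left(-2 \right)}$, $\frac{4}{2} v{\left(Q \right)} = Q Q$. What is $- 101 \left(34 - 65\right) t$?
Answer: $\frac{87668}{75} \approx 1168.9$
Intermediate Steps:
$v{\left(Q \right)} = \frac{Q^{2}}{2}$ ($v{\left(Q \right)} = \frac{Q Q}{2} = \frac{Q^{2}}{2}$)
$c = -5$ ($c = -3 - \frac{\left(-2\right)^{2}}{2} = -3 - \frac{1}{2} \cdot 4 = -3 - 2 = -5$)
$t = \frac{28}{75}$ ($t = \frac{1}{\left(-4 - 1\right) \left(-5\right)} + 1 \cdot \frac{1}{3} = \frac{1}{-5} \left(- \frac{1}{5}\right) + 1 \cdot \frac{1}{3} = \left(- \frac{1}{5}\right) \left(- \frac{1}{5}\right) + \frac{1}{3} = \frac{1}{25} + \frac{1}{3} = \frac{28}{75} \approx 0.37333$)
$- 101 \left(34 - 65\right) t = - 101 \left(34 - 65\right) \frac{28}{75} = \left(-101\right) \left(-31\right) \frac{28}{75} = 3131 \cdot \frac{28}{75} = \frac{87668}{75}$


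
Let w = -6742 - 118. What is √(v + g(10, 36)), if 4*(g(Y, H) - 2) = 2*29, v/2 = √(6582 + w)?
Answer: √(66 + 8*I*√278)/2 ≈ 5.182 + 3.2176*I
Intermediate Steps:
w = -6860
v = 2*I*√278 (v = 2*√(6582 - 6860) = 2*√(-278) = 2*(I*√278) = 2*I*√278 ≈ 33.347*I)
g(Y, H) = 33/2 (g(Y, H) = 2 + (2*29)/4 = 2 + (¼)*58 = 2 + 29/2 = 33/2)
√(v + g(10, 36)) = √(2*I*√278 + 33/2) = √(33/2 + 2*I*√278)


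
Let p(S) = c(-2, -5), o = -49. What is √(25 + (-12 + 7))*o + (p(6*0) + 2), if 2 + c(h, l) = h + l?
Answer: -7 - 98*√5 ≈ -226.13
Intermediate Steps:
c(h, l) = -2 + h + l (c(h, l) = -2 + (h + l) = -2 + h + l)
p(S) = -9 (p(S) = -2 - 2 - 5 = -9)
√(25 + (-12 + 7))*o + (p(6*0) + 2) = √(25 + (-12 + 7))*(-49) + (-9 + 2) = √(25 - 5)*(-49) - 7 = √20*(-49) - 7 = (2*√5)*(-49) - 7 = -98*√5 - 7 = -7 - 98*√5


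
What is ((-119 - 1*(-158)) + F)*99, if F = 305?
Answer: 34056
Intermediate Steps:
((-119 - 1*(-158)) + F)*99 = ((-119 - 1*(-158)) + 305)*99 = ((-119 + 158) + 305)*99 = (39 + 305)*99 = 344*99 = 34056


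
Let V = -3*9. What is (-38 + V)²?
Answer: 4225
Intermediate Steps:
V = -27
(-38 + V)² = (-38 - 27)² = (-65)² = 4225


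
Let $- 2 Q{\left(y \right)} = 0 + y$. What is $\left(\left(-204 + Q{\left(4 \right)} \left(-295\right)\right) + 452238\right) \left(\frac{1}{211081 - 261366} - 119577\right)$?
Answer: $- \frac{2721596177566304}{50285} \approx -5.4123 \cdot 10^{10}$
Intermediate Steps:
$Q{\left(y \right)} = - \frac{y}{2}$ ($Q{\left(y \right)} = - \frac{0 + y}{2} = - \frac{y}{2}$)
$\left(\left(-204 + Q{\left(4 \right)} \left(-295\right)\right) + 452238\right) \left(\frac{1}{211081 - 261366} - 119577\right) = \left(\left(-204 + \left(- \frac{1}{2}\right) 4 \left(-295\right)\right) + 452238\right) \left(\frac{1}{211081 - 261366} - 119577\right) = \left(\left(-204 - -590\right) + 452238\right) \left(\frac{1}{-50285} - 119577\right) = \left(\left(-204 + 590\right) + 452238\right) \left(- \frac{1}{50285} - 119577\right) = \left(386 + 452238\right) \left(- \frac{6012929446}{50285}\right) = 452624 \left(- \frac{6012929446}{50285}\right) = - \frac{2721596177566304}{50285}$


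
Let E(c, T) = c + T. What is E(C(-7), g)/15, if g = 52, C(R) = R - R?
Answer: 52/15 ≈ 3.4667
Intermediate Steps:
C(R) = 0
E(c, T) = T + c
E(C(-7), g)/15 = (52 + 0)/15 = 52*(1/15) = 52/15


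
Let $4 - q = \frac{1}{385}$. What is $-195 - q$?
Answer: $- \frac{76614}{385} \approx -199.0$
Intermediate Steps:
$q = \frac{1539}{385}$ ($q = 4 - \frac{1}{385} = \frac{1539}{385} \approx 3.9974$)
$-195 - q = -195 - \frac{1539}{385} = - \frac{76614}{385}$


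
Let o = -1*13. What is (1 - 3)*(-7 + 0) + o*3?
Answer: -25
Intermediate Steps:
o = -13
(1 - 3)*(-7 + 0) + o*3 = (1 - 3)*(-7 + 0) - 13*3 = -2*(-7) - 39 = 14 - 39 = -25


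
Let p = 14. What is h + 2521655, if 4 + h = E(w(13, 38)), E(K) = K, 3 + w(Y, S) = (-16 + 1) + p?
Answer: 2521647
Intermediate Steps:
w(Y, S) = -4 (w(Y, S) = -3 + ((-16 + 1) + 14) = -3 + (-15 + 14) = -3 - 1 = -4)
h = -8 (h = -4 - 4 = -8)
h + 2521655 = -8 + 2521655 = 2521647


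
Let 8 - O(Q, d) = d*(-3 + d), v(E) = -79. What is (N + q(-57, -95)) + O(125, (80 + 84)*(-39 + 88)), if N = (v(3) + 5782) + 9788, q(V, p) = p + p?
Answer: -64537879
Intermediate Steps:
O(Q, d) = 8 - d*(-3 + d)
q(V, p) = 2*p
N = 15491 (N = (-79 + 5782) + 9788 = 5703 + 9788 = 15491)
(N + q(-57, -95)) + O(125, (80 + 84)*(-39 + 88)) = (15491 + 2*(-95)) + (8 - ((80 + 84)*(-39 + 88))**2 + 3*((80 + 84)*(-39 + 88))) = (15491 - 190) + (8 - (164*49)**2 + 3*(164*49)) = 15301 + (8 - 1*8036**2 + 3*8036) = 15301 + (8 - 1*64577296 + 24108) = 15301 + (8 - 64577296 + 24108) = 15301 - 64553180 = -64537879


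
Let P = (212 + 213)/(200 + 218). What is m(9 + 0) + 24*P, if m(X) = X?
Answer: 6981/209 ≈ 33.402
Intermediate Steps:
P = 425/418 ≈ 1.0167
m(9 + 0) + 24*P = (9 + 0) + 24*(425/418) = 9 + 5100/209 = 6981/209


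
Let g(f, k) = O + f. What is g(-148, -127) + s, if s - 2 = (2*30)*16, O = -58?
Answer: 756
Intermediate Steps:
g(f, k) = -58 + f
s = 962 (s = 2 + (2*30)*16 = 2 + 60*16 = 2 + 960 = 962)
g(-148, -127) + s = (-58 - 148) + 962 = -206 + 962 = 756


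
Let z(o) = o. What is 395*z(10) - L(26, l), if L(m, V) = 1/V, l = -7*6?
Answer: 165901/42 ≈ 3950.0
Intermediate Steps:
l = -42
395*z(10) - L(26, l) = 395*10 - 1/(-42) = 3950 - 1*(-1/42) = 3950 + 1/42 = 165901/42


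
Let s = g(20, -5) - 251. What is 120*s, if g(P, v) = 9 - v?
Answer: -28440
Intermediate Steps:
s = -237 (s = (9 - 1*(-5)) - 251 = (9 + 5) - 251 = 14 - 251 = -237)
120*s = 120*(-237) = -28440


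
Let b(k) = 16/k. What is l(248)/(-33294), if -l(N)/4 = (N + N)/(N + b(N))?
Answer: 496/2064765 ≈ 0.00024022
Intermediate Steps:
l(N) = -8*N/(N + 16/N) (l(N) = -4*(N + N)/(N + 16/N) = -4*2*N/(N + 16/N) = -8*N/(N + 16/N))
l(248)/(-33294) = -8*248**2/(16 + 248**2)/(-33294) = -8*61504/(16 + 61504)*(-1/33294) = -8*61504/61520*(-1/33294) = -8*61504*1/61520*(-1/33294) = -30752/3845*(-1/33294) = 496/2064765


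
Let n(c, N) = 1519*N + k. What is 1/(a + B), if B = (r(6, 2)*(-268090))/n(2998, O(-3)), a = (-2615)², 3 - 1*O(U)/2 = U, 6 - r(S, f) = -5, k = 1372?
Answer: 1960/13402626101 ≈ 1.4624e-7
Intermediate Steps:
r(S, f) = 11 (r(S, f) = 6 - 1*(-5) = 6 + 5 = 11)
O(U) = 6 - 2*U
a = 6838225
n(c, N) = 1372 + 1519*N (n(c, N) = 1519*N + 1372 = 1372 + 1519*N)
B = -294899/1960 (B = (11*(-268090))/(1372 + 1519*(6 - 2*(-3))) = -2948990/(1372 + 1519*(6 + 6)) = -2948990/(1372 + 1519*12) = -2948990/(1372 + 18228) = -2948990/19600 = -2948990*1/19600 = -294899/1960 ≈ -150.46)
1/(a + B) = 1/(6838225 - 294899/1960) = 1/(13402626101/1960) = 1960/13402626101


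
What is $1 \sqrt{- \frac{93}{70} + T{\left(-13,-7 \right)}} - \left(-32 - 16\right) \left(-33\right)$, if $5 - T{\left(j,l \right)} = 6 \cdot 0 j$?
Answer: $-1584 + \frac{\sqrt{17990}}{70} \approx -1582.1$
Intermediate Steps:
$T{\left(j,l \right)} = 5$ ($T{\left(j,l \right)} = 5 - 6 \cdot 0 j = 5 - 0 j = 5 - 0 = 5 + 0 = 5$)
$1 \sqrt{- \frac{93}{70} + T{\left(-13,-7 \right)}} - \left(-32 - 16\right) \left(-33\right) = 1 \sqrt{- \frac{93}{70} + 5} - \left(-32 - 16\right) \left(-33\right) = 1 \sqrt{\left(-93\right) \frac{1}{70} + 5} - \left(-48\right) \left(-33\right) = 1 \sqrt{- \frac{93}{70} + 5} - 1584 = 1 \sqrt{\frac{257}{70}} - 1584 = 1 \frac{\sqrt{17990}}{70} - 1584 = \frac{\sqrt{17990}}{70} - 1584 = -1584 + \frac{\sqrt{17990}}{70}$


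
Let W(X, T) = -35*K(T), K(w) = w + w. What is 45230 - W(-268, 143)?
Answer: 55240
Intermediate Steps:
K(w) = 2*w
W(X, T) = -70*T
45230 - W(-268, 143) = 45230 - (-70)*143 = 45230 - 1*(-10010) = 45230 + 10010 = 55240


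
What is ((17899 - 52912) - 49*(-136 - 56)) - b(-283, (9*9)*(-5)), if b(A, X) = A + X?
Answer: -24917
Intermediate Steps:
((17899 - 52912) - 49*(-136 - 56)) - b(-283, (9*9)*(-5)) = ((17899 - 52912) - 49*(-136 - 56)) - (-283 + (9*9)*(-5)) = (-35013 - 49*(-192)) - (-283 + 81*(-5)) = (-35013 + 9408) - (-283 - 405) = -25605 - 1*(-688) = -25605 + 688 = -24917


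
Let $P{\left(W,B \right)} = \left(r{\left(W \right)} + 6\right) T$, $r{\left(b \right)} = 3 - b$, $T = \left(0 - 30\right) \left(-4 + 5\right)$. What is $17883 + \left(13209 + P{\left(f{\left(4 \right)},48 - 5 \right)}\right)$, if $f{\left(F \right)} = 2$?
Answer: $30882$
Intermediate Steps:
$T = -30$ ($T = \left(0 - 30\right) 1 = \left(-30\right) 1 = -30$)
$P{\left(W,B \right)} = -270 + 30 W$ ($P{\left(W,B \right)} = \left(\left(3 - W\right) + 6\right) \left(-30\right) = \left(9 - W\right) \left(-30\right) = -270 + 30 W$)
$17883 + \left(13209 + P{\left(f{\left(4 \right)},48 - 5 \right)}\right) = 17883 + \left(13209 + \left(-270 + 30 \cdot 2\right)\right) = 17883 + \left(13209 + \left(-270 + 60\right)\right) = 17883 + \left(13209 - 210\right) = 17883 + 12999 = 30882$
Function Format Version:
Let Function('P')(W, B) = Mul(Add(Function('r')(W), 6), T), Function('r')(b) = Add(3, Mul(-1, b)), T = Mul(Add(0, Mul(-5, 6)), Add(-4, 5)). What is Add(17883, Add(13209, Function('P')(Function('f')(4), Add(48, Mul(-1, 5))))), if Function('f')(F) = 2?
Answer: 30882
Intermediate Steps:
T = -30 (T = Mul(Add(0, -30), 1) = Mul(-30, 1) = -30)
Function('P')(W, B) = Add(-270, Mul(30, W)) (Function('P')(W, B) = Mul(Add(Add(3, Mul(-1, W)), 6), -30) = Mul(Add(9, Mul(-1, W)), -30) = Add(-270, Mul(30, W)))
Add(17883, Add(13209, Function('P')(Function('f')(4), Add(48, Mul(-1, 5))))) = Add(17883, Add(13209, Add(-270, Mul(30, 2)))) = Add(17883, Add(13209, Add(-270, 60))) = Add(17883, Add(13209, -210)) = Add(17883, 12999) = 30882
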